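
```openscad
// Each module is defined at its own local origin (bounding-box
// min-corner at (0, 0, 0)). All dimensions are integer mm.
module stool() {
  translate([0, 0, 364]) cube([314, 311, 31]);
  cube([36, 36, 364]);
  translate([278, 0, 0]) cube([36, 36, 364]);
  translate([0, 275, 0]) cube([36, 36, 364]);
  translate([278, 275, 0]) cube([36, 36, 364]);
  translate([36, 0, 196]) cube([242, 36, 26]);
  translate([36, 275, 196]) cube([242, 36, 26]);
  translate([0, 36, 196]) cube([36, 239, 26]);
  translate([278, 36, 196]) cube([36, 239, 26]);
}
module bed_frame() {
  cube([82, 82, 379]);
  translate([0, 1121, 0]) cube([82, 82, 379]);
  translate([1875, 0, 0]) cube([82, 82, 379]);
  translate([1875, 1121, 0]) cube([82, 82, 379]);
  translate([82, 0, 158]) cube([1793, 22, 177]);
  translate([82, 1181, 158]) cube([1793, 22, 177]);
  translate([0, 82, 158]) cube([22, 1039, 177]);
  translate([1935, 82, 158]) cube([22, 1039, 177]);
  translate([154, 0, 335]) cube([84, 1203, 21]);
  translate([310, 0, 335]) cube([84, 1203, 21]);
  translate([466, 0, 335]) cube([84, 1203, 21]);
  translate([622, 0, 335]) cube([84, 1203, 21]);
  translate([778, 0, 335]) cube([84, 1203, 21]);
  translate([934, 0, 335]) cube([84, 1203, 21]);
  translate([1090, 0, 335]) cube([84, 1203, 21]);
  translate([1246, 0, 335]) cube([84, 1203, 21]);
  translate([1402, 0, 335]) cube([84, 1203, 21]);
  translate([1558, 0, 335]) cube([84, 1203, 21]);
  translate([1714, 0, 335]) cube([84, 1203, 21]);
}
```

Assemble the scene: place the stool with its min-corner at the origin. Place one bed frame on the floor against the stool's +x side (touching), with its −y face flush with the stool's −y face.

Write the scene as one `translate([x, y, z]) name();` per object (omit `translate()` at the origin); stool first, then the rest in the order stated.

stool();
translate([314, 0, 0]) bed_frame();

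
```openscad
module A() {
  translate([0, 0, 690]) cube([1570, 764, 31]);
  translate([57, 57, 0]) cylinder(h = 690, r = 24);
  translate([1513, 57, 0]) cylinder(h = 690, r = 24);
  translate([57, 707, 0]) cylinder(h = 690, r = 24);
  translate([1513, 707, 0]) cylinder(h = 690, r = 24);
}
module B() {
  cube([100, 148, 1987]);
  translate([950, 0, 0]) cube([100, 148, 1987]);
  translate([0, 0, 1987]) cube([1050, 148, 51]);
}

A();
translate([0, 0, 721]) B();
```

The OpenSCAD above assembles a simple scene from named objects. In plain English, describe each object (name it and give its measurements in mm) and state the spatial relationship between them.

A is a table with a 1570×764 mm rectangular top, 31 mm thick, top surface at z = 721 mm, supported by four round legs of 48 mm diameter, each leg's bounding box inset 33 mm from the nearest pair of top edges, running from the floor.

B is a door frame. The clear opening is 850 mm wide and 1987 mm high. Two 100 mm wide jambs, 148 mm deep, stand either side of the opening from the floor to the top of the opening. A 51 mm thick head sits across the top of both jambs, spanning the full outside width of the frame.

The door frame is on top of the table.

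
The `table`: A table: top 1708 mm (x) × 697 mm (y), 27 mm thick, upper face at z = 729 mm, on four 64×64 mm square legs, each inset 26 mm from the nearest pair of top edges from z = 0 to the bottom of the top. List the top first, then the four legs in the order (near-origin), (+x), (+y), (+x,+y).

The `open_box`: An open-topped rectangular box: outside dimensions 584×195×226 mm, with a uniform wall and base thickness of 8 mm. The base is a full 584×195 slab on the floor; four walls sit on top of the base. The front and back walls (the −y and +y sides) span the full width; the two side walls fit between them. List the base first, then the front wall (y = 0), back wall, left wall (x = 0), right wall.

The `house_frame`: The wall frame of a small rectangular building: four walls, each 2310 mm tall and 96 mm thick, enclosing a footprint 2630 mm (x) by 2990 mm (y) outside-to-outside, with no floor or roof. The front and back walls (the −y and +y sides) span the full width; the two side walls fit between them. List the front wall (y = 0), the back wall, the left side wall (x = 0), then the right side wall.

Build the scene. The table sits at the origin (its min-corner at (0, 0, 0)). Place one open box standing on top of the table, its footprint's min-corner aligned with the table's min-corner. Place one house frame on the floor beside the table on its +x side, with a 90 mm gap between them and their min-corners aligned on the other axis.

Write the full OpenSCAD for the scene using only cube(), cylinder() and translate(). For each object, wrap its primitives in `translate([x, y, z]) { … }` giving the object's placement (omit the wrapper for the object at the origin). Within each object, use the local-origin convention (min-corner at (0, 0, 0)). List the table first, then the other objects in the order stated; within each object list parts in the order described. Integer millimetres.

translate([0, 0, 702]) cube([1708, 697, 27]);
translate([26, 26, 0]) cube([64, 64, 702]);
translate([1618, 26, 0]) cube([64, 64, 702]);
translate([26, 607, 0]) cube([64, 64, 702]);
translate([1618, 607, 0]) cube([64, 64, 702]);
translate([0, 0, 729]) {
  cube([584, 195, 8]);
  translate([0, 0, 8]) cube([584, 8, 218]);
  translate([0, 187, 8]) cube([584, 8, 218]);
  translate([0, 8, 8]) cube([8, 179, 218]);
  translate([576, 8, 8]) cube([8, 179, 218]);
}
translate([1798, 0, 0]) {
  cube([2630, 96, 2310]);
  translate([0, 2894, 0]) cube([2630, 96, 2310]);
  translate([0, 96, 0]) cube([96, 2798, 2310]);
  translate([2534, 96, 0]) cube([96, 2798, 2310]);
}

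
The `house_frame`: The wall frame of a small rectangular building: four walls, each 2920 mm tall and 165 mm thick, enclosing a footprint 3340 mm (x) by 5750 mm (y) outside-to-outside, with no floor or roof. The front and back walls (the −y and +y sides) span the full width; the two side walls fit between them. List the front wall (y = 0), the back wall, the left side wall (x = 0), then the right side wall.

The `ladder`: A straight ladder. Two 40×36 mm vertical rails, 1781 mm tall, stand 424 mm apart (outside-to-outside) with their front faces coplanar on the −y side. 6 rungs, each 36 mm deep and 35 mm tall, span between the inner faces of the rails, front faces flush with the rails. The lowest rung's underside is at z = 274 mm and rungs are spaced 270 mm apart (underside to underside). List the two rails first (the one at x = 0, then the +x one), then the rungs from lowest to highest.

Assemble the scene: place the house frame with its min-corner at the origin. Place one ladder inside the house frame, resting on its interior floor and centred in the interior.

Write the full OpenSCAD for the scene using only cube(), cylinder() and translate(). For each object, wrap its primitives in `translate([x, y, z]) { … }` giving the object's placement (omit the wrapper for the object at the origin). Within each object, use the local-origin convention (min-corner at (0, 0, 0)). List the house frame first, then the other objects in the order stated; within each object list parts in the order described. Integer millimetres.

cube([3340, 165, 2920]);
translate([0, 5585, 0]) cube([3340, 165, 2920]);
translate([0, 165, 0]) cube([165, 5420, 2920]);
translate([3175, 165, 0]) cube([165, 5420, 2920]);
translate([1458, 2857, 0]) {
  cube([40, 36, 1781]);
  translate([384, 0, 0]) cube([40, 36, 1781]);
  translate([40, 0, 274]) cube([344, 36, 35]);
  translate([40, 0, 544]) cube([344, 36, 35]);
  translate([40, 0, 814]) cube([344, 36, 35]);
  translate([40, 0, 1084]) cube([344, 36, 35]);
  translate([40, 0, 1354]) cube([344, 36, 35]);
  translate([40, 0, 1624]) cube([344, 36, 35]);
}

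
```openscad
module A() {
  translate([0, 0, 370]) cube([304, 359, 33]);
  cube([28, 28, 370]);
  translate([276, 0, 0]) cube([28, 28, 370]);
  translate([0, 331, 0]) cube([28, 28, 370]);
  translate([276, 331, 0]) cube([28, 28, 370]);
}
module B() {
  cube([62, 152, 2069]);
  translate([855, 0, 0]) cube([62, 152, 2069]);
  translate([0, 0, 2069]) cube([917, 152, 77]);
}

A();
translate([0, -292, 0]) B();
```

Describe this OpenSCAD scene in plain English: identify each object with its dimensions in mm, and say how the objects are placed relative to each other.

A is a four-legged stool. The seat is 304×359 mm, 33 mm thick, top at z = 403 mm. It stands on four square legs, each 28×28 mm in cross-section, from z = 0 to the seat underside, each flush with a corner of the seat.

B is a door frame. The clear opening is 793 mm wide and 2069 mm high. Two 62 mm wide jambs, 152 mm deep, stand either side of the opening from the floor to the top of the opening. A 77 mm thick head sits across the top of both jambs, spanning the full outside width of the frame.

The door frame is on the floor beside the stool on its −y side.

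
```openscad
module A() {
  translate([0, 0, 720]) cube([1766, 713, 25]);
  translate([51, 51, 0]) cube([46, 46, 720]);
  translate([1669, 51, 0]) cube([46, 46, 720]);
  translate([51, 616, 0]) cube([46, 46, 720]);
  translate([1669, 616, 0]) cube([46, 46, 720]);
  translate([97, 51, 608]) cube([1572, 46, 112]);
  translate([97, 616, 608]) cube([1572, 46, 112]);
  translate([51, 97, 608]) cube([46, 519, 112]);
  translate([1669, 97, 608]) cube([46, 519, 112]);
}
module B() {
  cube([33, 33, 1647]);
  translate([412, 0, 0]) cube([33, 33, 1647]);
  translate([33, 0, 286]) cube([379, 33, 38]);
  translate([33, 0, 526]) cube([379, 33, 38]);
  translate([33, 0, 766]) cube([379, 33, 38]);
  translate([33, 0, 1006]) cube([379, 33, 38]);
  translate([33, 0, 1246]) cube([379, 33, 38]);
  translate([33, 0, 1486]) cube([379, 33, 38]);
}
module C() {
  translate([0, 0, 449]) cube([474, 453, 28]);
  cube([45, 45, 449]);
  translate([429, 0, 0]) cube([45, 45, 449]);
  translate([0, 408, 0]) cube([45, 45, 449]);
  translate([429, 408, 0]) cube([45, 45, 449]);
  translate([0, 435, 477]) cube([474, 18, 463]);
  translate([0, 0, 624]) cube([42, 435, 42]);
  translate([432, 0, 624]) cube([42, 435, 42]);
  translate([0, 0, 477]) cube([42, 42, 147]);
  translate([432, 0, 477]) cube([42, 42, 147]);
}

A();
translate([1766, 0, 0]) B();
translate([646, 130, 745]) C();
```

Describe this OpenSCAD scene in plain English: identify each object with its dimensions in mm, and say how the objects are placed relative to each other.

A is a rectangular dining table. The top is 1766×713×25 mm with its upper surface at z = 745 mm. It stands on four 46×46 mm square legs, each inset 51 mm from the nearest pair of top edges, running from the floor to the underside of the top. Four apron rails, 46 mm thick and 112 mm tall, run between adjacent legs with their top edges flush with the underside of the top and their outer faces flush with the legs' outer faces.

B is a wooden ladder with two side rails of 33×33 mm section and 1647 mm height, set 445 mm apart overall. Between them run 6 rectangular rungs (33 mm deep, 38 mm thick), front faces flush with the rails' −y face. The bottom of the first rung is 286 mm above the floor and each subsequent rung is 240 mm higher than the one below.

C is a chair. The seat is a 474×453×28 mm slab with its top at z = 477 mm, on four 45×45 mm corner legs (flush with the seat edges, standing on z = 0). A flat backrest 18 mm thick, 463 mm tall, spans the full seat width and rises from the seat top along its +y edge, rear face flush with the rear of the seat. Two armrests of 42×42 mm section run along each side from the seat's front edge to the front of the backrest, top faces 189 mm above the seat top and outer faces flush with the seat's x-edges; a 42×42 mm post under the front of each armrest stands on the seat at the front corner.

The ladder is against the table's +x side, with their −y faces flush. The chair is on top of the table, centred.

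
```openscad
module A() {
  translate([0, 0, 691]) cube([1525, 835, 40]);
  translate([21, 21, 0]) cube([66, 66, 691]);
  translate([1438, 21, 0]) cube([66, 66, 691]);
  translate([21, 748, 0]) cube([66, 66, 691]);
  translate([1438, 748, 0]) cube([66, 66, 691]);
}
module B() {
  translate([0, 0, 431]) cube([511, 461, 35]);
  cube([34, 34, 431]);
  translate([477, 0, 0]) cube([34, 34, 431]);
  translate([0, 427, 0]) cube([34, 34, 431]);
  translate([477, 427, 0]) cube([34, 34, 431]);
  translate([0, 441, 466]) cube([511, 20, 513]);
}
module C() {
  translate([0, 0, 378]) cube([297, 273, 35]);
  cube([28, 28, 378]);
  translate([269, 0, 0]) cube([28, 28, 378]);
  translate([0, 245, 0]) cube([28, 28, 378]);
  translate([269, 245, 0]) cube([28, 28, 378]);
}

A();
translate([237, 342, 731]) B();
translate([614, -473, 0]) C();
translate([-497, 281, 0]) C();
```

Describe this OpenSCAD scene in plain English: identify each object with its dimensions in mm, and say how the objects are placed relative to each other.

A is a table with a 1525×835 mm rectangular top, 40 mm thick, top surface at z = 731 mm, supported by four 66×66 mm square legs, each inset 21 mm from the nearest pair of top edges, running from the floor.

B is a chair. The seat is a 511×461×35 mm slab with its top at z = 466 mm, on four 34×34 mm corner legs (flush with the seat edges, standing on z = 0). A flat backrest 20 mm thick, 513 mm tall, spans the full seat width and rises from the seat top along its +y edge, rear face flush with the rear of the seat.

C is a simple wooden stool: a rectangular seat 297 mm (x) by 273 mm (y), 35 mm thick, top face at z = 413 mm, on four square legs, each 28×28 mm in cross-section. The legs rest on z = 0, each flush with a corner of the seat.

The chair is on top of the table. Two stools sit around the table at the −y, −x sides.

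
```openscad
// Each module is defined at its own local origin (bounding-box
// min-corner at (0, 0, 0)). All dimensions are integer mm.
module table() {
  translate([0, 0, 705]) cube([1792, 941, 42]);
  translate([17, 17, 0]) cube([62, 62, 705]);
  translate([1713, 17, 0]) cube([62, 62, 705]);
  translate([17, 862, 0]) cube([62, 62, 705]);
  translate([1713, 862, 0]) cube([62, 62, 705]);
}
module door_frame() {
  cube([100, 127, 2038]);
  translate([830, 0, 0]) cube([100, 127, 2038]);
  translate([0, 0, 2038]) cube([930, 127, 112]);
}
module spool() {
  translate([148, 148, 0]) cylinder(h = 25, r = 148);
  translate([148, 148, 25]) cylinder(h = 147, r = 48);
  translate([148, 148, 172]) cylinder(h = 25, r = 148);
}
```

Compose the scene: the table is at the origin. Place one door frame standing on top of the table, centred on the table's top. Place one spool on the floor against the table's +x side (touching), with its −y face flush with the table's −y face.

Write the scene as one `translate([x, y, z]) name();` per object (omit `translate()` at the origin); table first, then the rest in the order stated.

table();
translate([431, 407, 747]) door_frame();
translate([1792, 0, 0]) spool();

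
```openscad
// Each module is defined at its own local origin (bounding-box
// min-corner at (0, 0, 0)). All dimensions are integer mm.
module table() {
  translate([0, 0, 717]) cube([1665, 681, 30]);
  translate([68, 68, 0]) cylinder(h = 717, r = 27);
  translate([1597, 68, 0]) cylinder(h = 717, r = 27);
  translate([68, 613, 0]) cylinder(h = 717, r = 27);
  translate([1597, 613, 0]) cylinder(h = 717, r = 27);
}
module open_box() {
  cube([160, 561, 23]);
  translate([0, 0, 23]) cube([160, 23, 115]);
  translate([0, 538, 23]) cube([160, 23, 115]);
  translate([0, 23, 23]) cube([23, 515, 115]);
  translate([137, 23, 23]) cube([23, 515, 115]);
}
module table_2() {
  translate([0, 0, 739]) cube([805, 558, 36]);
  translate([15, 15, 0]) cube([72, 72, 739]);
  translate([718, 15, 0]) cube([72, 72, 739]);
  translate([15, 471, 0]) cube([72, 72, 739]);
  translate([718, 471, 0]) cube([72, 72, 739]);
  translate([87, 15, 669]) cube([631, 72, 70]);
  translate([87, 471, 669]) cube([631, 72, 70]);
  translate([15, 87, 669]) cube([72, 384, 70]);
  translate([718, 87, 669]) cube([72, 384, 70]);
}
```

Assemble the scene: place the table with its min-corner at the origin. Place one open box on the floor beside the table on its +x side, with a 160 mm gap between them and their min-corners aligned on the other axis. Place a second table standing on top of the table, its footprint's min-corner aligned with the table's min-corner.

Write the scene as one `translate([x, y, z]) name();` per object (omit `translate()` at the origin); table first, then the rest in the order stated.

table();
translate([1825, 0, 0]) open_box();
translate([0, 0, 747]) table_2();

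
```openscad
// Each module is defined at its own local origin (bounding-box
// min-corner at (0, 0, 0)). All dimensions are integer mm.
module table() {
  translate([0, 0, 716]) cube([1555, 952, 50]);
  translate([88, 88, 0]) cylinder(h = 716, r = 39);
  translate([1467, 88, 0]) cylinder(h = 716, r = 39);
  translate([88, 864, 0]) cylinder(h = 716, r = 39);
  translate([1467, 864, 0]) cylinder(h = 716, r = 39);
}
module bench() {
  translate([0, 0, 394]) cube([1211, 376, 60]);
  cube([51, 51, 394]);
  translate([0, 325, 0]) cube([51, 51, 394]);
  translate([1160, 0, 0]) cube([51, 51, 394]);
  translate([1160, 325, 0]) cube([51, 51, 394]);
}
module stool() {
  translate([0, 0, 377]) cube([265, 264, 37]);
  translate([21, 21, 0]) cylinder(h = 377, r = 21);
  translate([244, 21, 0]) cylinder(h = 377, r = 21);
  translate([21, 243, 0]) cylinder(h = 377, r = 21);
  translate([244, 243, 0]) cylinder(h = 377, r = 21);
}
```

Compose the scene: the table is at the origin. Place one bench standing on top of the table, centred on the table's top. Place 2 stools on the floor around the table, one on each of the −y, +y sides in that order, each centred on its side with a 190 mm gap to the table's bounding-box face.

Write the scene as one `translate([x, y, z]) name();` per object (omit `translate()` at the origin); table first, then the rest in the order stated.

table();
translate([172, 288, 766]) bench();
translate([645, -454, 0]) stool();
translate([645, 1142, 0]) stool();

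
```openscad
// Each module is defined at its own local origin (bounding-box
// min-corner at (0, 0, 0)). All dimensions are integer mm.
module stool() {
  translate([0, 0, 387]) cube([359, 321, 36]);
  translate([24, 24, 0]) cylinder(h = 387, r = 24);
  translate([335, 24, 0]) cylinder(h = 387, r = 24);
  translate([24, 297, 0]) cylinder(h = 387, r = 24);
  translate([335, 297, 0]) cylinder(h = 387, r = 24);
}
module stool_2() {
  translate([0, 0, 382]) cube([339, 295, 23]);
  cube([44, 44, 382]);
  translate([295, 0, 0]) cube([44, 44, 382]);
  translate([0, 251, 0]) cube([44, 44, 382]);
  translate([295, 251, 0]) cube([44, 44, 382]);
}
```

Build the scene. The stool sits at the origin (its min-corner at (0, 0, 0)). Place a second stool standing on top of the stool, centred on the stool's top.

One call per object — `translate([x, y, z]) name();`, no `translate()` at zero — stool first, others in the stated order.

stool();
translate([10, 13, 423]) stool_2();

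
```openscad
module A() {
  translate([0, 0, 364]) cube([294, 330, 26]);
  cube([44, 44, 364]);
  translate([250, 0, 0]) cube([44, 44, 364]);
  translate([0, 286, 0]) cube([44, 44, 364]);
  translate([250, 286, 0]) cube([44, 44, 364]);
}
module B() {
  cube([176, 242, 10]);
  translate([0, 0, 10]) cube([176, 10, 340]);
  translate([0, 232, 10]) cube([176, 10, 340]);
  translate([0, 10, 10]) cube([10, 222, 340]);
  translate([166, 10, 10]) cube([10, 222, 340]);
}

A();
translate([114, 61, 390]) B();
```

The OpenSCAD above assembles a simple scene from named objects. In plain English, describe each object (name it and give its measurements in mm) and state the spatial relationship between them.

A is a simple wooden stool: a rectangular seat 294 mm (x) by 330 mm (y), 26 mm thick, top face at z = 390 mm, on four square legs, each 44×44 mm in cross-section. The legs rest on z = 0, each flush with a corner of the seat.

B is an open-topped rectangular box: outside dimensions 176×242×350 mm, with a uniform wall and base thickness of 10 mm. The base is a full 176×242 slab on the floor; four walls sit on top of the base. The front and back walls (the −y and +y sides) span the full width; the two side walls fit between them.

The open box is on top of the stool.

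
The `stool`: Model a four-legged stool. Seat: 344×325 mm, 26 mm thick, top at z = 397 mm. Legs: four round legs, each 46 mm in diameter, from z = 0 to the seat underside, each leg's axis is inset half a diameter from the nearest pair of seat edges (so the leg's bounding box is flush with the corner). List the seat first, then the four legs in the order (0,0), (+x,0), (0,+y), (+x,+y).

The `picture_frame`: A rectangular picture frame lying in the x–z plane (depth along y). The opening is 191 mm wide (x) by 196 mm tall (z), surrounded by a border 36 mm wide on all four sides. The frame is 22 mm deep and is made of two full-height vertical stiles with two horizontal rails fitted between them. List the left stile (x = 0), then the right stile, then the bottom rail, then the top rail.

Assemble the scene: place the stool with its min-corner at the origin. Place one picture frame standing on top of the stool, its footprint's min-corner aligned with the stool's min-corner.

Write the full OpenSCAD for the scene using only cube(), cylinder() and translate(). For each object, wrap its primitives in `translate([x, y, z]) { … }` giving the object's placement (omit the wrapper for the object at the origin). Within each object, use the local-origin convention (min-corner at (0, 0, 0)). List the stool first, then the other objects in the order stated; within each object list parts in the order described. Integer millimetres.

translate([0, 0, 371]) cube([344, 325, 26]);
translate([23, 23, 0]) cylinder(h = 371, r = 23);
translate([321, 23, 0]) cylinder(h = 371, r = 23);
translate([23, 302, 0]) cylinder(h = 371, r = 23);
translate([321, 302, 0]) cylinder(h = 371, r = 23);
translate([0, 0, 397]) {
  cube([36, 22, 268]);
  translate([227, 0, 0]) cube([36, 22, 268]);
  translate([36, 0, 0]) cube([191, 22, 36]);
  translate([36, 0, 232]) cube([191, 22, 36]);
}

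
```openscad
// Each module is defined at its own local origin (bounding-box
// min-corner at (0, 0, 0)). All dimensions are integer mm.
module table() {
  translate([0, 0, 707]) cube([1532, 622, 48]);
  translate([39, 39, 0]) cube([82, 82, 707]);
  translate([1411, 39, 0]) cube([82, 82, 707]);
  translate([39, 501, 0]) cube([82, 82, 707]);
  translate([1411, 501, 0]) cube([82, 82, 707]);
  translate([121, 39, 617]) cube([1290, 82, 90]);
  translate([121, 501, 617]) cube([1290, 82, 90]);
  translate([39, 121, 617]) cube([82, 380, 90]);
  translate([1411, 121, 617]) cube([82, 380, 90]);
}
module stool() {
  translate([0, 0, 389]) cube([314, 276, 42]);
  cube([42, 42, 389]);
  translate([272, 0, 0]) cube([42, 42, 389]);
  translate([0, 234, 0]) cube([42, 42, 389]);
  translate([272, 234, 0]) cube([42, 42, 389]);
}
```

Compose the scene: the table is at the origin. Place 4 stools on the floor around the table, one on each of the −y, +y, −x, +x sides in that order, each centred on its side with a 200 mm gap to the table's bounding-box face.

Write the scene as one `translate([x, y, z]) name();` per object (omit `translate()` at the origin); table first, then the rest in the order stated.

table();
translate([609, -476, 0]) stool();
translate([609, 822, 0]) stool();
translate([-514, 173, 0]) stool();
translate([1732, 173, 0]) stool();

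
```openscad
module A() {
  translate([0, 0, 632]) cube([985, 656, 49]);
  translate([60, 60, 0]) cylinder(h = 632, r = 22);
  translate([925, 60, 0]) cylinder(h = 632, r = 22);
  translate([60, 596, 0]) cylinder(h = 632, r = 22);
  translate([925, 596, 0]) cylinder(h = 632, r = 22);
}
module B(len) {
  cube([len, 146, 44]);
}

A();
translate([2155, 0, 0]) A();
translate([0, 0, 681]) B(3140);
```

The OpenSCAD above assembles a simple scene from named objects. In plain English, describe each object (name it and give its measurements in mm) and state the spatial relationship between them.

A is a table: top 985 mm (x) × 656 mm (y), 49 mm thick, upper face at z = 681 mm, on four round legs of 44 mm diameter, each leg's bounding box inset 38 mm from the nearest pair of top edges, running from z = 0 to the bottom of the top.

B is a rectangular beam 3140 mm long (x), 146 mm deep (y), 44 mm thick (z).

The beam spans the tops of two tables placed 1170 mm apart, resting at z = 681 mm.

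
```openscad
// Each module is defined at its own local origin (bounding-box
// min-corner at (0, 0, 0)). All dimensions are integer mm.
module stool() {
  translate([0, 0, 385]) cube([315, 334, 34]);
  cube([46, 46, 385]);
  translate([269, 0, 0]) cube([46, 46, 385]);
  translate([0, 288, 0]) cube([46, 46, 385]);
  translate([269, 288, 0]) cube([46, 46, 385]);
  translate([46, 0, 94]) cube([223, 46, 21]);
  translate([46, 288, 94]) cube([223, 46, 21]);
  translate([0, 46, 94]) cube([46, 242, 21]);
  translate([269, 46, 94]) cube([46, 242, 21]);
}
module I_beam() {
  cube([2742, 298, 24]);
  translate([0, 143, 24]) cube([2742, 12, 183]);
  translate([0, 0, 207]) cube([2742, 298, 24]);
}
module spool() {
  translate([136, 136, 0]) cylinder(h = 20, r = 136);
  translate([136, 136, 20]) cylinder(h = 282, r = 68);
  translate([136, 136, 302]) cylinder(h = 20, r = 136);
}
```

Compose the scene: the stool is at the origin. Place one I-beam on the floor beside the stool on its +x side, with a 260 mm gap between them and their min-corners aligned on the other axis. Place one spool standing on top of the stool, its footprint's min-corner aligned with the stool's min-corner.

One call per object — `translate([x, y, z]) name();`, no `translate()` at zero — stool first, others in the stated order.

stool();
translate([575, 0, 0]) I_beam();
translate([0, 0, 419]) spool();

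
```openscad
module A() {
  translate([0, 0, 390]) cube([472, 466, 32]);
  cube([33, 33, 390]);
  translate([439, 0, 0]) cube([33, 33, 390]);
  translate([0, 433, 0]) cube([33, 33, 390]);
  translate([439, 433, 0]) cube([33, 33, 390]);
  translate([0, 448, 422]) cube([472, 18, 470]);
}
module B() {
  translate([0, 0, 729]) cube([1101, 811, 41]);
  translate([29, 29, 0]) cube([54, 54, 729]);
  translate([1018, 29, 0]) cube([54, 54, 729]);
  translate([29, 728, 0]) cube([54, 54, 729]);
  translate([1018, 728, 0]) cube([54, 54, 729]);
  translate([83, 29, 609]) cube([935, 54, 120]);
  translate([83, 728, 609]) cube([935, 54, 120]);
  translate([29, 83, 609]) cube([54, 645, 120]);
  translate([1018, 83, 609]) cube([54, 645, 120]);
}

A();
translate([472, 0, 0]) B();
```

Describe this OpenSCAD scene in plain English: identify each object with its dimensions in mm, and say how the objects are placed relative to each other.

A is a chair. The seat is a 472×466×32 mm slab with its top at z = 422 mm, on four 33×33 mm corner legs (flush with the seat edges, standing on z = 0). A flat backrest 18 mm thick, 470 mm tall, spans the full seat width and rises from the seat top along its +y edge, rear face flush with the rear of the seat.

B is a table with a 1101×811 mm rectangular top, 41 mm thick, top surface at z = 770 mm, supported by four 54×54 mm square legs, each inset 29 mm from the nearest pair of top edges, running from the floor. Four apron rails, 54 mm thick and 120 mm tall, run between adjacent legs with their top edges flush with the underside of the top and their outer faces flush with the legs' outer faces.

The table is against the chair's +x side, with their −y faces flush.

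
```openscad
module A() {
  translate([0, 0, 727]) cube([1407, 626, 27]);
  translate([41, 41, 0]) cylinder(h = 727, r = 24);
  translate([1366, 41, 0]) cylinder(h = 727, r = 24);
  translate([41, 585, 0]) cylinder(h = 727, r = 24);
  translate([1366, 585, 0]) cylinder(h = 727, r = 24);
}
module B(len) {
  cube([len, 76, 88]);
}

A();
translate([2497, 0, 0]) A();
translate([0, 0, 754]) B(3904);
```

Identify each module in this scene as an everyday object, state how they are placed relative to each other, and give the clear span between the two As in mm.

A is a table. B is a beam. A beam spans the tops of two tables. The clear span between the two tables is 1090 mm.

Second table starts at x = 2497; first ends at x = 1407; clear span = 2497 − 1407 = 1090 mm.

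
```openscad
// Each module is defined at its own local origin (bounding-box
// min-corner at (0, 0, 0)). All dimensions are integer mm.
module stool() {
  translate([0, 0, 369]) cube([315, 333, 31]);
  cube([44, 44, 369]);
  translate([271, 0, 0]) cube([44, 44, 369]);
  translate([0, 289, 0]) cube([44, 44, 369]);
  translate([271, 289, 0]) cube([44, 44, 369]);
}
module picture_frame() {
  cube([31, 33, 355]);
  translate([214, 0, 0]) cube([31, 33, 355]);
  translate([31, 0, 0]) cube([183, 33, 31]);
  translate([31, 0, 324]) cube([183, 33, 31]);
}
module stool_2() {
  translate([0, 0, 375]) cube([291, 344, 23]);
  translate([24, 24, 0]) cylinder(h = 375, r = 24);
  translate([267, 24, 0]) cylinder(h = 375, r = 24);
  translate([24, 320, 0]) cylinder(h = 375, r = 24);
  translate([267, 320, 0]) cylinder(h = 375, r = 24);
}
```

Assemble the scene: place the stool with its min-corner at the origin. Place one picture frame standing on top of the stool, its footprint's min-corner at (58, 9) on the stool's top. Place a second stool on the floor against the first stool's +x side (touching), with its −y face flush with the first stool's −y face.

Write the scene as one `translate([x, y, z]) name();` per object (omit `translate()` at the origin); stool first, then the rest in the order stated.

stool();
translate([58, 9, 400]) picture_frame();
translate([315, 0, 0]) stool_2();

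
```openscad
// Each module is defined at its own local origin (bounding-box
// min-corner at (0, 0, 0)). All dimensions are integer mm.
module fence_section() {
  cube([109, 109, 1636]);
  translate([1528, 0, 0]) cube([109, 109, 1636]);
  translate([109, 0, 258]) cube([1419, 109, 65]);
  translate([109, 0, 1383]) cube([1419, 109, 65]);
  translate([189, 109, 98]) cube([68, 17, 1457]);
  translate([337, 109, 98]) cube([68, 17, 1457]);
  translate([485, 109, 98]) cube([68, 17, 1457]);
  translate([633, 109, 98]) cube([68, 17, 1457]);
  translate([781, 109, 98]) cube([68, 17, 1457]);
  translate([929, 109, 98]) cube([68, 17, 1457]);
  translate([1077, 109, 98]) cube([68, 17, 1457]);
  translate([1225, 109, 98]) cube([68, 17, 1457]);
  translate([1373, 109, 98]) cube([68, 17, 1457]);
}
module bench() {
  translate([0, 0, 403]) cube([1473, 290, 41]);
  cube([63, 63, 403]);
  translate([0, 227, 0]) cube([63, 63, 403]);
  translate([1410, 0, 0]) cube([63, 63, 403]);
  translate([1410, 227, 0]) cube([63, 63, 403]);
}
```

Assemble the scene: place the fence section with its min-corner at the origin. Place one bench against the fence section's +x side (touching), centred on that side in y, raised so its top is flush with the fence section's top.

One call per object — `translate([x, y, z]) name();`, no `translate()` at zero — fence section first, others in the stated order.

fence_section();
translate([1637, -82, 1192]) bench();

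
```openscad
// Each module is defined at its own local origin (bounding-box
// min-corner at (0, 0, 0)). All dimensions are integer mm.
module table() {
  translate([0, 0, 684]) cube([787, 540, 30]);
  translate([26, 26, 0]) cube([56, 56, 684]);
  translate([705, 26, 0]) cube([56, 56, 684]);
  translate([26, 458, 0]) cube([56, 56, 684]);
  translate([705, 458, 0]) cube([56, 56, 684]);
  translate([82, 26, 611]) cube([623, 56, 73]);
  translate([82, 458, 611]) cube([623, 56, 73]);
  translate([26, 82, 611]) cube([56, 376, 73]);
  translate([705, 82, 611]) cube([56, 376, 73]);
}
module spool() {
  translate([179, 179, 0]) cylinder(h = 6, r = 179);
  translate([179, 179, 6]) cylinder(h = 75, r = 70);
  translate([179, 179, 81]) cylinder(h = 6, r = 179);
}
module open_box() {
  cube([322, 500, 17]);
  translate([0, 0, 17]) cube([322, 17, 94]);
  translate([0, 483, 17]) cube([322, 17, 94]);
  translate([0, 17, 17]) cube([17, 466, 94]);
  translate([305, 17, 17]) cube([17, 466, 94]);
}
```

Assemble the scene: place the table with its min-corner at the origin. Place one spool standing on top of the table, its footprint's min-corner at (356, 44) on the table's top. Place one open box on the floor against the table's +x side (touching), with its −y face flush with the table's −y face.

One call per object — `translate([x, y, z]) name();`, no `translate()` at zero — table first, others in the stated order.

table();
translate([356, 44, 714]) spool();
translate([787, 0, 0]) open_box();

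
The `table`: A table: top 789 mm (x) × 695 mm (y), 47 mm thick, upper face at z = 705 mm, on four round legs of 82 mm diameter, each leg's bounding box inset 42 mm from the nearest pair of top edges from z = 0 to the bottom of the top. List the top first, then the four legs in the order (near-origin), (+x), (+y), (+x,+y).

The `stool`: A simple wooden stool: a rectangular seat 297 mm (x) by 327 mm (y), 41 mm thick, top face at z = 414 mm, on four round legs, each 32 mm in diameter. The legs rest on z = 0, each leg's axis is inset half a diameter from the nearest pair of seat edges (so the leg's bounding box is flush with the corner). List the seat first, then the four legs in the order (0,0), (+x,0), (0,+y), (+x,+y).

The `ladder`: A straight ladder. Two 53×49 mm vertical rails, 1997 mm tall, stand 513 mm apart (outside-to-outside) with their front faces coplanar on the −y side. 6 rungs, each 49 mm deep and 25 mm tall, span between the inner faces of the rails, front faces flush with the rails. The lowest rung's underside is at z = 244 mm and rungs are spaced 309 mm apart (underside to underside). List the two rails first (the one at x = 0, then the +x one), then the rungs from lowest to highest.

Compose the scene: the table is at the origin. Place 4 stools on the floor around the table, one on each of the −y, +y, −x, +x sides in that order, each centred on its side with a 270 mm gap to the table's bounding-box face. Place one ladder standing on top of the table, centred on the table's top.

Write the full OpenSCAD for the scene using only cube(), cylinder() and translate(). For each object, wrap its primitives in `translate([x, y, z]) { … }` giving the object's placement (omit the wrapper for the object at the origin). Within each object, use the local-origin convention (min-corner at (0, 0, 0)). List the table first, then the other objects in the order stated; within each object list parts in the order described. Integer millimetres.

translate([0, 0, 658]) cube([789, 695, 47]);
translate([83, 83, 0]) cylinder(h = 658, r = 41);
translate([706, 83, 0]) cylinder(h = 658, r = 41);
translate([83, 612, 0]) cylinder(h = 658, r = 41);
translate([706, 612, 0]) cylinder(h = 658, r = 41);
translate([246, -597, 0]) {
  translate([0, 0, 373]) cube([297, 327, 41]);
  translate([16, 16, 0]) cylinder(h = 373, r = 16);
  translate([281, 16, 0]) cylinder(h = 373, r = 16);
  translate([16, 311, 0]) cylinder(h = 373, r = 16);
  translate([281, 311, 0]) cylinder(h = 373, r = 16);
}
translate([246, 965, 0]) {
  translate([0, 0, 373]) cube([297, 327, 41]);
  translate([16, 16, 0]) cylinder(h = 373, r = 16);
  translate([281, 16, 0]) cylinder(h = 373, r = 16);
  translate([16, 311, 0]) cylinder(h = 373, r = 16);
  translate([281, 311, 0]) cylinder(h = 373, r = 16);
}
translate([-567, 184, 0]) {
  translate([0, 0, 373]) cube([297, 327, 41]);
  translate([16, 16, 0]) cylinder(h = 373, r = 16);
  translate([281, 16, 0]) cylinder(h = 373, r = 16);
  translate([16, 311, 0]) cylinder(h = 373, r = 16);
  translate([281, 311, 0]) cylinder(h = 373, r = 16);
}
translate([1059, 184, 0]) {
  translate([0, 0, 373]) cube([297, 327, 41]);
  translate([16, 16, 0]) cylinder(h = 373, r = 16);
  translate([281, 16, 0]) cylinder(h = 373, r = 16);
  translate([16, 311, 0]) cylinder(h = 373, r = 16);
  translate([281, 311, 0]) cylinder(h = 373, r = 16);
}
translate([138, 323, 705]) {
  cube([53, 49, 1997]);
  translate([460, 0, 0]) cube([53, 49, 1997]);
  translate([53, 0, 244]) cube([407, 49, 25]);
  translate([53, 0, 553]) cube([407, 49, 25]);
  translate([53, 0, 862]) cube([407, 49, 25]);
  translate([53, 0, 1171]) cube([407, 49, 25]);
  translate([53, 0, 1480]) cube([407, 49, 25]);
  translate([53, 0, 1789]) cube([407, 49, 25]);
}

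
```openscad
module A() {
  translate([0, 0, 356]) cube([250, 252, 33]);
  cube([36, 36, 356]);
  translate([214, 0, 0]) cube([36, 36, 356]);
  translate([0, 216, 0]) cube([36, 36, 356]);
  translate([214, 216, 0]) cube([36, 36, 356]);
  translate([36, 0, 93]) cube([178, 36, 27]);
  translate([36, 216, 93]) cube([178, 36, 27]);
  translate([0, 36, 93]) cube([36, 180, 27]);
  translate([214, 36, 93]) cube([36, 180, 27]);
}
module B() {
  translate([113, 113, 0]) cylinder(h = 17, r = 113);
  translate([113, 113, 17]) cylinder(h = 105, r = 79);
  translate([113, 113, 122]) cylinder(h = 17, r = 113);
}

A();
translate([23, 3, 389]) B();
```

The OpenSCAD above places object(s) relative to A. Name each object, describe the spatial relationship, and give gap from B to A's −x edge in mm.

A is a stool. B is a spool. The spool is on top of the stool. The gap from the spool to the stool's −x edge is 23 mm.

The spool's min-x is at 23; the stool's min-x is 0; gap = 23 mm.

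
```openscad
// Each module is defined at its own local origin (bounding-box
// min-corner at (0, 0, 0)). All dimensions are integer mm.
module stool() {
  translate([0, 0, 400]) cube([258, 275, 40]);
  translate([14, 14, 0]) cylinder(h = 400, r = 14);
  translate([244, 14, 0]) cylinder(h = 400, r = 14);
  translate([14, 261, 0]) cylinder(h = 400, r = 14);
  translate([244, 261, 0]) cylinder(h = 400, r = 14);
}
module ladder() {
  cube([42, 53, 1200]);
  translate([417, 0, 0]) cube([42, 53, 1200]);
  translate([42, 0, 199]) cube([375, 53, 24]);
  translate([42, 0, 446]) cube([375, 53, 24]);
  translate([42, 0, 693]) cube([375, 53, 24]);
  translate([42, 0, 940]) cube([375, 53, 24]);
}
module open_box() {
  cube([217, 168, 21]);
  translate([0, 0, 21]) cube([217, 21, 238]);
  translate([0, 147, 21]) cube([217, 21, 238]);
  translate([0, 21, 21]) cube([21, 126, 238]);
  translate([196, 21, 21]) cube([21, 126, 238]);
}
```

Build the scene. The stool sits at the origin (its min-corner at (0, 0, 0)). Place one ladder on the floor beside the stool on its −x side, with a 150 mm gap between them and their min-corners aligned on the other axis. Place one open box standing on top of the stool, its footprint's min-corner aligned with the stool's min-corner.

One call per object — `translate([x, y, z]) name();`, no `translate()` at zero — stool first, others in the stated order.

stool();
translate([-609, 0, 0]) ladder();
translate([0, 0, 440]) open_box();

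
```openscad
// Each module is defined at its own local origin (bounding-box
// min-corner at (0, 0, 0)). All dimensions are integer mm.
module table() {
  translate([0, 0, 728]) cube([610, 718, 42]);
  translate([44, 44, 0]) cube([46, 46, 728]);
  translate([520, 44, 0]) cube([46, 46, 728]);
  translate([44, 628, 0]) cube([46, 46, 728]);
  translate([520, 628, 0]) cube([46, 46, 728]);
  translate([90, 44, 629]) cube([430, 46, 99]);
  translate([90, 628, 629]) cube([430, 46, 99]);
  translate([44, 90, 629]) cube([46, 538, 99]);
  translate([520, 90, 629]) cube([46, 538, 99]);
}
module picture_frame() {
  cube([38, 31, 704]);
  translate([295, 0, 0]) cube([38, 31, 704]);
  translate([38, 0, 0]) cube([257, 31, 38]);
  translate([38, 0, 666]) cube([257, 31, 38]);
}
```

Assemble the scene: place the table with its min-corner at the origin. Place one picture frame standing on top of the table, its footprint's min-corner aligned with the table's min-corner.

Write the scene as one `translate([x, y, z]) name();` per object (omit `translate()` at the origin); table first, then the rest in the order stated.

table();
translate([0, 0, 770]) picture_frame();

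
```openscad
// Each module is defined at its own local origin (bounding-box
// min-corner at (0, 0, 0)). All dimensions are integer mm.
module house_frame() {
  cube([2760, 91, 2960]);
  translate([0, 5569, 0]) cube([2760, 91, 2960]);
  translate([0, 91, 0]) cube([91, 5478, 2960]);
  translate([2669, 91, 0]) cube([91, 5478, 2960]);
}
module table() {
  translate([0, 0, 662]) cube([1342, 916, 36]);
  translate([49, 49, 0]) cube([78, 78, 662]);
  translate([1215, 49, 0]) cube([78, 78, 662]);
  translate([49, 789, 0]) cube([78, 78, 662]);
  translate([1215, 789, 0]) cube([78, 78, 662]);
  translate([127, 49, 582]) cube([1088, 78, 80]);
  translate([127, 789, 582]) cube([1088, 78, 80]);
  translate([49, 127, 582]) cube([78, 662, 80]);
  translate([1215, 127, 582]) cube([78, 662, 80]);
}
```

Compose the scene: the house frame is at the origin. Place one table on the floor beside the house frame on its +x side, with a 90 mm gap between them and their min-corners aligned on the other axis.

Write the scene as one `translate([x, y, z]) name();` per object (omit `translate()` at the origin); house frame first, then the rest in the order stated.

house_frame();
translate([2850, 0, 0]) table();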